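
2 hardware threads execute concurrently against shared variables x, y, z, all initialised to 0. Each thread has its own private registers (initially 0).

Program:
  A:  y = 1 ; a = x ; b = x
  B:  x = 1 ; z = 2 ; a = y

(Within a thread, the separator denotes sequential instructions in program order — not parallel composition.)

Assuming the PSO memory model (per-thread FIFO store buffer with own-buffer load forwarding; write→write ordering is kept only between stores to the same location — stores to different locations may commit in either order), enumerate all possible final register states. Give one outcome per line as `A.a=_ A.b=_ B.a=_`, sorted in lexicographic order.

A.a=0 A.b=0 B.a=0
A.a=0 A.b=0 B.a=1
A.a=0 A.b=1 B.a=0
A.a=0 A.b=1 B.a=1
A.a=1 A.b=1 B.a=0
A.a=1 A.b=1 B.a=1

outcome vector order: (A.a,A.b,B.a)
|PSO outcomes| = 6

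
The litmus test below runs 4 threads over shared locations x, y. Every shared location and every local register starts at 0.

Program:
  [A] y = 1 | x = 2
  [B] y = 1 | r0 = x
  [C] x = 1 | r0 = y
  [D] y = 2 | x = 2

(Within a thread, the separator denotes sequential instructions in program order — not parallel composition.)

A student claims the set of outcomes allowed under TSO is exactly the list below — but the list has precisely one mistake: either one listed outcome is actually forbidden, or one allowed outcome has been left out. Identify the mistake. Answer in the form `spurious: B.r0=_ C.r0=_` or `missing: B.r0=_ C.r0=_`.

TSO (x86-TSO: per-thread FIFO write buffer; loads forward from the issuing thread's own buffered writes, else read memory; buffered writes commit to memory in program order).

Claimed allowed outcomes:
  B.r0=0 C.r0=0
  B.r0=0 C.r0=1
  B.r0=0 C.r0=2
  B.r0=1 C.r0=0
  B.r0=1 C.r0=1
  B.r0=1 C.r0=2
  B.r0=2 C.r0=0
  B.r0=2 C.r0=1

outcome vector order: (B.r0,C.r0)
TSO (9): 00 01 02 10 11 12 20 21 22
TSO∖claimed = {22}

missing: B.r0=2 C.r0=2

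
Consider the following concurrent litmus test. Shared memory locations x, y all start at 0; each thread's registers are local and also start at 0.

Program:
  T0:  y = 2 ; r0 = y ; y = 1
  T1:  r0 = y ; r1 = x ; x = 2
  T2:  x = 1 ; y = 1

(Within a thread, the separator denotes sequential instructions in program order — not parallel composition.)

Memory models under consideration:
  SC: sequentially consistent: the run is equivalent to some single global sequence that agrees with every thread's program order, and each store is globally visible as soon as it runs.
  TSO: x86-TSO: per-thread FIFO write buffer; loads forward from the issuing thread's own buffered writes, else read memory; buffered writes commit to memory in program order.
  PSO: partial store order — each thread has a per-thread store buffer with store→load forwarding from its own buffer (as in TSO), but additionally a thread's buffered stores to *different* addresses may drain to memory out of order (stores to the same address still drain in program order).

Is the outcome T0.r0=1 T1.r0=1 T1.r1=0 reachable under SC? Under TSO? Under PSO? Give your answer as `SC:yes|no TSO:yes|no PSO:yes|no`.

SC:no TSO:no PSO:yes

outcome vector order: (T0.r0,T1.r0,T1.r1)
SC (11): 100, 101, 111, 120, 121, 200, 201, 210, 211, 220, 221
TSO (11): 100, 101, 111, 120, 121, 200, 201, 210, 211, 220, 221
PSO (12): 100, 101, 110, 111, 120, 121, 200, 201, 210, 211, 220, 221
target 110 ∈ {PSO}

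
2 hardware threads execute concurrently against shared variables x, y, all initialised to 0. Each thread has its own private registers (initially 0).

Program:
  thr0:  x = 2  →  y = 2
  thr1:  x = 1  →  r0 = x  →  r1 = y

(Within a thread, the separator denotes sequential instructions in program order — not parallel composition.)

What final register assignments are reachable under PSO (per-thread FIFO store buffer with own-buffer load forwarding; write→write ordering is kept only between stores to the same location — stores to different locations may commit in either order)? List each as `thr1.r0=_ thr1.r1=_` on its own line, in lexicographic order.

outcome vector order: (thr1.r0,thr1.r1)
|PSO outcomes| = 4

thr1.r0=1 thr1.r1=0
thr1.r0=1 thr1.r1=2
thr1.r0=2 thr1.r1=0
thr1.r0=2 thr1.r1=2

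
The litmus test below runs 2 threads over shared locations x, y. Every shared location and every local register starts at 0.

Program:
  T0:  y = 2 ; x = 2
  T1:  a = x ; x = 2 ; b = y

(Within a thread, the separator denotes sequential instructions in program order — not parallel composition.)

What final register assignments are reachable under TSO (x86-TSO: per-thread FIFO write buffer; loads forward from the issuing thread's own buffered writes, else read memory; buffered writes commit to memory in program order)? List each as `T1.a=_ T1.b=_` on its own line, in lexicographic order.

T1.a=0 T1.b=0
T1.a=0 T1.b=2
T1.a=2 T1.b=2

outcome vector order: (T1.a,T1.b)
|TSO outcomes| = 3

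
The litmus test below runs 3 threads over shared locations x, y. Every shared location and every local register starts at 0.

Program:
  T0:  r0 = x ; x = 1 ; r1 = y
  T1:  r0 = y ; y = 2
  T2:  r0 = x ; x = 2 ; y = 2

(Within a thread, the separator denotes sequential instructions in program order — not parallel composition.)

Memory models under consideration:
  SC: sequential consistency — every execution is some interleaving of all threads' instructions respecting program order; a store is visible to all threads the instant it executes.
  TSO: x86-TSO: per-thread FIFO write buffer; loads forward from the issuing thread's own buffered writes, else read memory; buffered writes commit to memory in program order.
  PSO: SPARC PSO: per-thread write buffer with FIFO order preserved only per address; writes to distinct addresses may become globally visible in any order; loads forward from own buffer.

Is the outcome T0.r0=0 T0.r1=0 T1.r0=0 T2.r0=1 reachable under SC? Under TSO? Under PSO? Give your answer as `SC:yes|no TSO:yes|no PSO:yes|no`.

outcome vector order: (T0.r0,T0.r1,T1.r0,T2.r0)
SC: 12 outcomes — {(0,0,0,0), (0,0,0,1), (0,0,2,0), (0,0,2,1), (0,2,0,0), (0,2,0,1), (0,2,2,0), (0,2,2,1), (2,0,0,0), (2,0,2,0), (2,2,0,0), (2,2,2,0)}
TSO: 12 outcomes — {(0,0,0,0), (0,0,0,1), (0,0,2,0), (0,0,2,1), (0,2,0,0), (0,2,0,1), (0,2,2,0), (0,2,2,1), (2,0,0,0), (2,0,2,0), (2,2,0,0), (2,2,2,0)}
PSO: 12 outcomes — {(0,0,0,0), (0,0,0,1), (0,0,2,0), (0,0,2,1), (0,2,0,0), (0,2,0,1), (0,2,2,0), (0,2,2,1), (2,0,0,0), (2,0,2,0), (2,2,0,0), (2,2,2,0)}
target (0,0,0,1) ∈ {SC,TSO,PSO}

SC:yes TSO:yes PSO:yes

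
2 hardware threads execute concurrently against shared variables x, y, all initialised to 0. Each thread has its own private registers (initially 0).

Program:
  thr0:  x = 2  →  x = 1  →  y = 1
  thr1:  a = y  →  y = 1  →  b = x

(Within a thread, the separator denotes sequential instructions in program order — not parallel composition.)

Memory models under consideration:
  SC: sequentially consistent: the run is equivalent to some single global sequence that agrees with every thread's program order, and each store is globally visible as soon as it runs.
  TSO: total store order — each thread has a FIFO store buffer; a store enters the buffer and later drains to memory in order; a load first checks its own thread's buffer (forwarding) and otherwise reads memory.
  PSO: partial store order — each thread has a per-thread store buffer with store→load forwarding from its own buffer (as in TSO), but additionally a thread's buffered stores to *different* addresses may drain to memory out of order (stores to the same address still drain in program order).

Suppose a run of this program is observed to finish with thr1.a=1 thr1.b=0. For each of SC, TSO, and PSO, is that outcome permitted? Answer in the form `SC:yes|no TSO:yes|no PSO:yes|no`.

outcome vector order: (thr1.a,thr1.b)
[SC] allowed = {<0 0>; <0 1>; <0 2>; <1 1>}
[TSO] allowed = {<0 0>; <0 1>; <0 2>; <1 1>}
[PSO] allowed = {<0 0>; <0 1>; <0 2>; <1 0>; <1 1>; <1 2>}
target <1 0> ∈ {PSO}

SC:no TSO:no PSO:yes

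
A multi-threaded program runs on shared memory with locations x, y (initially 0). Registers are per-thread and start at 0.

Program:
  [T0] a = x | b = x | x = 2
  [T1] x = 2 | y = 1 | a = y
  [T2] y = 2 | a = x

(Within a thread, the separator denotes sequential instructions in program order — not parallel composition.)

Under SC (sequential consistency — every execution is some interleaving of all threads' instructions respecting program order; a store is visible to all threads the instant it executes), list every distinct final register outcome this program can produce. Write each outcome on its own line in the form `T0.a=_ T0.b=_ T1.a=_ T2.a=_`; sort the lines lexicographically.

T0.a=0 T0.b=0 T1.a=1 T2.a=0
T0.a=0 T0.b=0 T1.a=1 T2.a=2
T0.a=0 T0.b=0 T1.a=2 T2.a=2
T0.a=0 T0.b=2 T1.a=1 T2.a=0
T0.a=0 T0.b=2 T1.a=1 T2.a=2
T0.a=0 T0.b=2 T1.a=2 T2.a=2
T0.a=2 T0.b=2 T1.a=1 T2.a=0
T0.a=2 T0.b=2 T1.a=1 T2.a=2
T0.a=2 T0.b=2 T1.a=2 T2.a=2

outcome vector order: (T0.a,T0.b,T1.a,T2.a)
|SC outcomes| = 9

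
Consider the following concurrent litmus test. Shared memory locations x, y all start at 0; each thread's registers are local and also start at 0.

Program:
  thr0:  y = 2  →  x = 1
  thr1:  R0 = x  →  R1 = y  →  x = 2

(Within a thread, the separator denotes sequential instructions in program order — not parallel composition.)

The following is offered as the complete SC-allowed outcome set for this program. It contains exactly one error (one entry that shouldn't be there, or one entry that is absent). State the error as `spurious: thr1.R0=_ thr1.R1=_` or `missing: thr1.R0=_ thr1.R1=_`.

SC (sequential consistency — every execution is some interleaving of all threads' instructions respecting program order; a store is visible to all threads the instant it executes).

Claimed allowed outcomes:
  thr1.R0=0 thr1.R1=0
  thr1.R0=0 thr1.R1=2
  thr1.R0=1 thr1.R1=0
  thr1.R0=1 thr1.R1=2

spurious: thr1.R0=1 thr1.R1=0

outcome vector order: (thr1.R0,thr1.R1)
under SC → <0 0>, <0 2>, <1 2>
claimed∖SC = {<1 0>}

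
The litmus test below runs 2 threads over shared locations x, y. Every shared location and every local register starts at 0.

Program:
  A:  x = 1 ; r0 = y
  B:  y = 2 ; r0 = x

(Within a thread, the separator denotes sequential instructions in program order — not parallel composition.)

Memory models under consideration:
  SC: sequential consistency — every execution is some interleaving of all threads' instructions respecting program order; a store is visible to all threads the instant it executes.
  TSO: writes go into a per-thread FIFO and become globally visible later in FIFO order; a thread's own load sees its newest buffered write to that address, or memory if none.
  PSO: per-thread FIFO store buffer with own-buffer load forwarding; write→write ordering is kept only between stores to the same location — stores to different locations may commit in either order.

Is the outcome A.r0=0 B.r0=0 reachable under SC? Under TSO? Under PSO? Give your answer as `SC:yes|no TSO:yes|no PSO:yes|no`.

outcome vector order: (A.r0,B.r0)
[SC] allowed = {01; 20; 21}
[TSO] allowed = {00; 01; 20; 21}
[PSO] allowed = {00; 01; 20; 21}
target 00 ∈ {TSO,PSO}

SC:no TSO:yes PSO:yes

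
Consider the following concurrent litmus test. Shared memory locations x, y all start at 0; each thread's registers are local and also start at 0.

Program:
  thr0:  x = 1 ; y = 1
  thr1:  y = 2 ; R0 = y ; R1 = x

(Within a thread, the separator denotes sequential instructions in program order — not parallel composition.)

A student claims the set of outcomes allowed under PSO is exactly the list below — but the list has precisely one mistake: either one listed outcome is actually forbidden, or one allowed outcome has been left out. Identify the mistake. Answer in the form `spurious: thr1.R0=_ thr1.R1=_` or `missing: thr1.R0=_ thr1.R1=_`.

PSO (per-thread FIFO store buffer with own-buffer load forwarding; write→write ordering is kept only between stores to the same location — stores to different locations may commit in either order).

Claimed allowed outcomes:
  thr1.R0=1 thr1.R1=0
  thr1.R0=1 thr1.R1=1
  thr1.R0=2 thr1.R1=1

missing: thr1.R0=2 thr1.R1=0

outcome vector order: (thr1.R0,thr1.R1)
[PSO] allowed = {(1,0) (1,1) (2,0) (2,1)}
PSO∖claimed = {(2,0)}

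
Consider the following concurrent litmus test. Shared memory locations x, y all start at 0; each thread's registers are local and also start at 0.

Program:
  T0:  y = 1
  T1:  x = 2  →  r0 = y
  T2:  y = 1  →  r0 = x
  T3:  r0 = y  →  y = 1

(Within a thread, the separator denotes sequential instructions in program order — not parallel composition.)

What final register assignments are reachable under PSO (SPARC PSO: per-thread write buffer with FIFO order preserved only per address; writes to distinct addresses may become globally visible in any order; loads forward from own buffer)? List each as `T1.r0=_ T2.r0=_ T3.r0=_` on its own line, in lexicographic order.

outcome vector order: (T1.r0,T2.r0,T3.r0)
|PSO outcomes| = 8

T1.r0=0 T2.r0=0 T3.r0=0
T1.r0=0 T2.r0=0 T3.r0=1
T1.r0=0 T2.r0=2 T3.r0=0
T1.r0=0 T2.r0=2 T3.r0=1
T1.r0=1 T2.r0=0 T3.r0=0
T1.r0=1 T2.r0=0 T3.r0=1
T1.r0=1 T2.r0=2 T3.r0=0
T1.r0=1 T2.r0=2 T3.r0=1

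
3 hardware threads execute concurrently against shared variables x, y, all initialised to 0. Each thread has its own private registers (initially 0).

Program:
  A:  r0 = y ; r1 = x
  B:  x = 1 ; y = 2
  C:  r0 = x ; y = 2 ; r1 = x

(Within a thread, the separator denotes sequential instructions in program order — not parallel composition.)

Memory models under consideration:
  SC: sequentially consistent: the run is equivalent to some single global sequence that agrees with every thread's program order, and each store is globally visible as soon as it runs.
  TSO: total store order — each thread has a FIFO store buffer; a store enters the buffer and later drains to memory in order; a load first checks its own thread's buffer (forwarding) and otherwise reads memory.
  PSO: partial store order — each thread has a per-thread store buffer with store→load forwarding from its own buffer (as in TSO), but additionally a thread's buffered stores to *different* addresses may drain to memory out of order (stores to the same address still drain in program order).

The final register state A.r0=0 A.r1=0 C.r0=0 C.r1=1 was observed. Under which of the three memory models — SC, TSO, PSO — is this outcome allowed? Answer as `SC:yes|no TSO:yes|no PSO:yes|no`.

outcome vector order: (A.r0,A.r1,C.r0,C.r1)
under SC → 0/0/0/0 0/0/0/1 0/0/1/1 0/1/0/0 0/1/0/1 0/1/1/1 2/0/0/0 2/0/0/1 2/1/0/0 2/1/0/1 2/1/1/1
under TSO → 0/0/0/0 0/0/0/1 0/0/1/1 0/1/0/0 0/1/0/1 0/1/1/1 2/0/0/0 2/0/0/1 2/1/0/0 2/1/0/1 2/1/1/1
under PSO → 0/0/0/0 0/0/0/1 0/0/1/1 0/1/0/0 0/1/0/1 0/1/1/1 2/0/0/0 2/0/0/1 2/0/1/1 2/1/0/0 2/1/0/1 2/1/1/1
target 0/0/0/1 ∈ {SC,TSO,PSO}

SC:yes TSO:yes PSO:yes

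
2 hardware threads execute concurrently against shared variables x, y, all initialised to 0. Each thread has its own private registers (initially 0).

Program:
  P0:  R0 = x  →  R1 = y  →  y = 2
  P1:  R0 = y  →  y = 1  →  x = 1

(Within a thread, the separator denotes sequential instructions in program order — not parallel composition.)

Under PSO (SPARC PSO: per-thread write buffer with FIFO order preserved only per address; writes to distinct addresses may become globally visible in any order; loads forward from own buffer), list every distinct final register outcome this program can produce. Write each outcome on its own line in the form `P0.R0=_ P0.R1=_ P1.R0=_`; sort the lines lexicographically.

P0.R0=0 P0.R1=0 P1.R0=0
P0.R0=0 P0.R1=0 P1.R0=2
P0.R0=0 P0.R1=1 P1.R0=0
P0.R0=1 P0.R1=0 P1.R0=0
P0.R0=1 P0.R1=1 P1.R0=0

outcome vector order: (P0.R0,P0.R1,P1.R0)
|PSO outcomes| = 5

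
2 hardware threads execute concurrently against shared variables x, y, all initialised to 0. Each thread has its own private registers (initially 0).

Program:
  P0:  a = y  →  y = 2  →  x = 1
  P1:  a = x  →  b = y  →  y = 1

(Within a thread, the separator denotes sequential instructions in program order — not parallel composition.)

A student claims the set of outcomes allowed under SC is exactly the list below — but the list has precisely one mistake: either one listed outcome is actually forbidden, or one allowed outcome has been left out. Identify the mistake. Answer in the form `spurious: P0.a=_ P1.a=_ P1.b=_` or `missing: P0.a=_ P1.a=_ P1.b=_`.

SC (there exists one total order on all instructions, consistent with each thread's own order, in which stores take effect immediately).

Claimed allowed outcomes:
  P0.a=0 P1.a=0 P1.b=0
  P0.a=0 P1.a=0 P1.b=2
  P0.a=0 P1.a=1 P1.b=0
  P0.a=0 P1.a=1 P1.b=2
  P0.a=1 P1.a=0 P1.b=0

spurious: P0.a=0 P1.a=1 P1.b=0

outcome vector order: (P0.a,P1.a,P1.b)
SC: 4 outcomes — {<0 0 0>; <0 0 2>; <0 1 2>; <1 0 0>}
claimed∖SC = {<0 1 0>}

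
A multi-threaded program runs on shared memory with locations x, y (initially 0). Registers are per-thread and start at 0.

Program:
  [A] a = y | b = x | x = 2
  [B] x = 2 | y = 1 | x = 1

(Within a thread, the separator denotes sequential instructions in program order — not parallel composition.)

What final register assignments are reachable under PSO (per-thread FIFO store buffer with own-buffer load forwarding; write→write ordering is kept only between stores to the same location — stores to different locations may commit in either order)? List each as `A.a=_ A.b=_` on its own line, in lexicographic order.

outcome vector order: (A.a,A.b)
|PSO outcomes| = 6

A.a=0 A.b=0
A.a=0 A.b=1
A.a=0 A.b=2
A.a=1 A.b=0
A.a=1 A.b=1
A.a=1 A.b=2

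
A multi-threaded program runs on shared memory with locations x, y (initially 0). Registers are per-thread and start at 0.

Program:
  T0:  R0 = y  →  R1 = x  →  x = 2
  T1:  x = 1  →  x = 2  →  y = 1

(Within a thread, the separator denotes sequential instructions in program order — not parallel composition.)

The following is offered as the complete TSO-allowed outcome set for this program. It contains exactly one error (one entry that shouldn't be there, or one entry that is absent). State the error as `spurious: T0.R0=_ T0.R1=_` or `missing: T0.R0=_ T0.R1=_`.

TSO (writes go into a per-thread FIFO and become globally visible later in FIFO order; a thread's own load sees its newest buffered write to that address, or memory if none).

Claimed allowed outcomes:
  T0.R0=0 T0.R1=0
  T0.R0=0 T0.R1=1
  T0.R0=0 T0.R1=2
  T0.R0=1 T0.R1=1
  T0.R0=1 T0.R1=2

spurious: T0.R0=1 T0.R1=1

outcome vector order: (T0.R0,T0.R1)
TSO (4): 0/0 0/1 0/2 1/2
claimed∖TSO = {1/1}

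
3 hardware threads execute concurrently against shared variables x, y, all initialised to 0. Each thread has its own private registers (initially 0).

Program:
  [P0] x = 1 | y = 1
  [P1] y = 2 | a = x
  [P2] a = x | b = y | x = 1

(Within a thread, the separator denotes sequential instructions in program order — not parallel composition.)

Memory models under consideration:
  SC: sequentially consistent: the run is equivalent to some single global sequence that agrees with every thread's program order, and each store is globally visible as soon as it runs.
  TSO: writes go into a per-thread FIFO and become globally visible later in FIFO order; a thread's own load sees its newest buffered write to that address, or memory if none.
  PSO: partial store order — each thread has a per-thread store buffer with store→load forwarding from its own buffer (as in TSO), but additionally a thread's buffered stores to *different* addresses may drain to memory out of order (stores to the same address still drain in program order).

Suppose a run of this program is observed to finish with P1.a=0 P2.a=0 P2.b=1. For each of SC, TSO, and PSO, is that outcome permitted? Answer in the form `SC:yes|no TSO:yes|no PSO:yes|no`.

outcome vector order: (P1.a,P2.a,P2.b)
SC (11): 0/0/0, 0/0/1, 0/0/2, 0/1/1, 0/1/2, 1/0/0, 1/0/1, 1/0/2, 1/1/0, 1/1/1, 1/1/2
TSO (12): 0/0/0, 0/0/1, 0/0/2, 0/1/0, 0/1/1, 0/1/2, 1/0/0, 1/0/1, 1/0/2, 1/1/0, 1/1/1, 1/1/2
PSO (12): 0/0/0, 0/0/1, 0/0/2, 0/1/0, 0/1/1, 0/1/2, 1/0/0, 1/0/1, 1/0/2, 1/1/0, 1/1/1, 1/1/2
target 0/0/1 ∈ {SC,TSO,PSO}

SC:yes TSO:yes PSO:yes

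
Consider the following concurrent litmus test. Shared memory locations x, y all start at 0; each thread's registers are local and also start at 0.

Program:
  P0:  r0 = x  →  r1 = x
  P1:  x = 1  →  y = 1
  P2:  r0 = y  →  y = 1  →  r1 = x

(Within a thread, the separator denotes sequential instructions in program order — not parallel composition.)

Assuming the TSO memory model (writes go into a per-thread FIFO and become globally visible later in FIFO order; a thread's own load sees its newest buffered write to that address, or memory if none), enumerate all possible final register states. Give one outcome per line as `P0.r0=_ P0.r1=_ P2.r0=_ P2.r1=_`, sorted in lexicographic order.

P0.r0=0 P0.r1=0 P2.r0=0 P2.r1=0
P0.r0=0 P0.r1=0 P2.r0=0 P2.r1=1
P0.r0=0 P0.r1=0 P2.r0=1 P2.r1=1
P0.r0=0 P0.r1=1 P2.r0=0 P2.r1=0
P0.r0=0 P0.r1=1 P2.r0=0 P2.r1=1
P0.r0=0 P0.r1=1 P2.r0=1 P2.r1=1
P0.r0=1 P0.r1=1 P2.r0=0 P2.r1=0
P0.r0=1 P0.r1=1 P2.r0=0 P2.r1=1
P0.r0=1 P0.r1=1 P2.r0=1 P2.r1=1

outcome vector order: (P0.r0,P0.r1,P2.r0,P2.r1)
|TSO outcomes| = 9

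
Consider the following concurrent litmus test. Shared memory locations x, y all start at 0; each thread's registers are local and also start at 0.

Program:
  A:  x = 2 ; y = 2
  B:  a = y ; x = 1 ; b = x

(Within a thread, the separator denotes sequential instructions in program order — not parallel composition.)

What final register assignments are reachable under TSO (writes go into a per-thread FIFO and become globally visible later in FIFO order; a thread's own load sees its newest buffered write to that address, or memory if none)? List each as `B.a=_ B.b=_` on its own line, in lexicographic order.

outcome vector order: (B.a,B.b)
|TSO outcomes| = 3

B.a=0 B.b=1
B.a=0 B.b=2
B.a=2 B.b=1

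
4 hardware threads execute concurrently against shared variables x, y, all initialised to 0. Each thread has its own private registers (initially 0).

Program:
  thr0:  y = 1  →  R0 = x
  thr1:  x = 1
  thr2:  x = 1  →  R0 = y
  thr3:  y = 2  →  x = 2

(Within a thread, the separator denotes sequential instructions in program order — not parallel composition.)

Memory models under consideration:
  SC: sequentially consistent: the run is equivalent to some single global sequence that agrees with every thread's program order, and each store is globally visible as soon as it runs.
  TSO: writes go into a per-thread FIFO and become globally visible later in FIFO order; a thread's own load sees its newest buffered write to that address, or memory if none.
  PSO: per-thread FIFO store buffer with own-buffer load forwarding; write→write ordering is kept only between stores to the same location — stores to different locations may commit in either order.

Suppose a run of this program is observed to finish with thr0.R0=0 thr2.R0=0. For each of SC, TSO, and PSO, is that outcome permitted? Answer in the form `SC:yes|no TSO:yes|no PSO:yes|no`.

outcome vector order: (thr0.R0,thr2.R0)
under SC → <0 1> <0 2> <1 0> <1 1> <1 2> <2 0> <2 1> <2 2>
under TSO → <0 0> <0 1> <0 2> <1 0> <1 1> <1 2> <2 0> <2 1> <2 2>
under PSO → <0 0> <0 1> <0 2> <1 0> <1 1> <1 2> <2 0> <2 1> <2 2>
target <0 0> ∈ {TSO,PSO}

SC:no TSO:yes PSO:yes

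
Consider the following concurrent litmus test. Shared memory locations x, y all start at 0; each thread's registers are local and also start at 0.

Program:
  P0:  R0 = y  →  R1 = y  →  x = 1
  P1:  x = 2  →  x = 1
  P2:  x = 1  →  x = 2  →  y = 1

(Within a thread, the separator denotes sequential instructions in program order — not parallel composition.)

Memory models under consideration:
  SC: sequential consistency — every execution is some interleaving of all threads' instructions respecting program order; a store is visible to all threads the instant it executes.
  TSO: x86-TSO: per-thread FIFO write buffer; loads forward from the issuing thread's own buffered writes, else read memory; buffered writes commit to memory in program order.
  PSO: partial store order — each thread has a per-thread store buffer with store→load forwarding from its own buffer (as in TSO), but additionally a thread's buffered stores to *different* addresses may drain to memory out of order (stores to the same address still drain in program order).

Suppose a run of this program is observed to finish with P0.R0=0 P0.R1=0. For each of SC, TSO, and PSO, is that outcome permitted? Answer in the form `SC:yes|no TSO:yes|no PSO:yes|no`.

outcome vector order: (P0.R0,P0.R1)
SC: 3 outcomes — {00, 01, 11}
TSO: 3 outcomes — {00, 01, 11}
PSO: 3 outcomes — {00, 01, 11}
target 00 ∈ {SC,TSO,PSO}

SC:yes TSO:yes PSO:yes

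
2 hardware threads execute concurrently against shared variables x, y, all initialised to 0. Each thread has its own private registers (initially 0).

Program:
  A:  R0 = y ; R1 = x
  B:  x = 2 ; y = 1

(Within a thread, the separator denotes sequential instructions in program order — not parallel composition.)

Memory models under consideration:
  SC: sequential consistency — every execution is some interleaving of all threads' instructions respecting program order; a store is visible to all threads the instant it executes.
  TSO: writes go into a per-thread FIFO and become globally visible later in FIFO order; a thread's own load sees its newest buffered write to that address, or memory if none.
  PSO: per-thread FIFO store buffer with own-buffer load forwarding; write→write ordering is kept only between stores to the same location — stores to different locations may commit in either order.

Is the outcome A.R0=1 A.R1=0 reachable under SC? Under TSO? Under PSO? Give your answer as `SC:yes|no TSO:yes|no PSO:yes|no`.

SC:no TSO:no PSO:yes

outcome vector order: (A.R0,A.R1)
SC (3): (0,0), (0,2), (1,2)
TSO (3): (0,0), (0,2), (1,2)
PSO (4): (0,0), (0,2), (1,0), (1,2)
target (1,0) ∈ {PSO}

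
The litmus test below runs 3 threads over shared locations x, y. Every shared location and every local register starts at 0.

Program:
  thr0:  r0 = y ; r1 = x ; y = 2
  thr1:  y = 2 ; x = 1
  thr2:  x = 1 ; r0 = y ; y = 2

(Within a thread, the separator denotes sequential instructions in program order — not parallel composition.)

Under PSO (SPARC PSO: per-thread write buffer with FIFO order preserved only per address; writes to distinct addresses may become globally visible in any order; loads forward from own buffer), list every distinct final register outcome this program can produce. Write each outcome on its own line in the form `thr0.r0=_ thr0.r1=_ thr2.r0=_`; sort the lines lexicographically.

outcome vector order: (thr0.r0,thr0.r1,thr2.r0)
|PSO outcomes| = 8

thr0.r0=0 thr0.r1=0 thr2.r0=0
thr0.r0=0 thr0.r1=0 thr2.r0=2
thr0.r0=0 thr0.r1=1 thr2.r0=0
thr0.r0=0 thr0.r1=1 thr2.r0=2
thr0.r0=2 thr0.r1=0 thr2.r0=0
thr0.r0=2 thr0.r1=0 thr2.r0=2
thr0.r0=2 thr0.r1=1 thr2.r0=0
thr0.r0=2 thr0.r1=1 thr2.r0=2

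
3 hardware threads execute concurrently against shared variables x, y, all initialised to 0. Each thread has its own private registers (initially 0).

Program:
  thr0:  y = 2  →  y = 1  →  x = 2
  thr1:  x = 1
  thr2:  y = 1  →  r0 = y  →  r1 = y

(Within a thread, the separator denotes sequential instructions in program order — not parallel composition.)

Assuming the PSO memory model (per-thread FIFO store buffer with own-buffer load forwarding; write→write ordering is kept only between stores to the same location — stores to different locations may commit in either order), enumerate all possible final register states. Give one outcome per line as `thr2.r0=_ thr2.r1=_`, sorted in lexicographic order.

thr2.r0=1 thr2.r1=1
thr2.r0=1 thr2.r1=2
thr2.r0=2 thr2.r1=1
thr2.r0=2 thr2.r1=2

outcome vector order: (thr2.r0,thr2.r1)
|PSO outcomes| = 4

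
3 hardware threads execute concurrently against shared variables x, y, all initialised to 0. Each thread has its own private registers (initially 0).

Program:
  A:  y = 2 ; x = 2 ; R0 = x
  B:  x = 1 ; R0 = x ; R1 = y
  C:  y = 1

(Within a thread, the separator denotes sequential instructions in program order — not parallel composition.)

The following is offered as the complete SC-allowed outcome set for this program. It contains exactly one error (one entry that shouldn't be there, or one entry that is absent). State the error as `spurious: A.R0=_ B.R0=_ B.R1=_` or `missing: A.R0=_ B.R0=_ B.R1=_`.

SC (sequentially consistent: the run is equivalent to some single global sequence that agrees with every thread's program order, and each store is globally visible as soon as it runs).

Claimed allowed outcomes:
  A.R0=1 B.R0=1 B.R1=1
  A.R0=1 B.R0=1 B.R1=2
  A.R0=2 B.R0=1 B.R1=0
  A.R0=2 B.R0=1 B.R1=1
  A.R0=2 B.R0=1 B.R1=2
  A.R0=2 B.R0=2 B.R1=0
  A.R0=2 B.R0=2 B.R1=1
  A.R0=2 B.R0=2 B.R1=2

spurious: A.R0=2 B.R0=2 B.R1=0

outcome vector order: (A.R0,B.R0,B.R1)
[SC] allowed = {1/1/1 1/1/2 2/1/0 2/1/1 2/1/2 2/2/1 2/2/2}
claimed∖SC = {2/2/0}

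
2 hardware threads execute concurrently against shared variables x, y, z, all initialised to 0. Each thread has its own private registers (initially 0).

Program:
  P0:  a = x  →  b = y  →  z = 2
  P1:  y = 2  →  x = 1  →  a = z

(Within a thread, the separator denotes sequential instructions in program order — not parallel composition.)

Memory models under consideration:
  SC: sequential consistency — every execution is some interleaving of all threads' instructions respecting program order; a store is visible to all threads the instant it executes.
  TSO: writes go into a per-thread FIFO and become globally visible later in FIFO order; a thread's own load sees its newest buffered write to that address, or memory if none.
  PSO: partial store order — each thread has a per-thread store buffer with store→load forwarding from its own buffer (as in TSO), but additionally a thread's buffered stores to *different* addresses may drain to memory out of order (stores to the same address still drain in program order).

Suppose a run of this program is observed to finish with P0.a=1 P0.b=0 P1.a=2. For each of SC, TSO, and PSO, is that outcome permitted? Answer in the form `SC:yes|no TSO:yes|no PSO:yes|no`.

SC:no TSO:no PSO:yes

outcome vector order: (P0.a,P0.b,P1.a)
[SC] allowed = {<0 0 0>, <0 0 2>, <0 2 0>, <0 2 2>, <1 2 0>, <1 2 2>}
[TSO] allowed = {<0 0 0>, <0 0 2>, <0 2 0>, <0 2 2>, <1 2 0>, <1 2 2>}
[PSO] allowed = {<0 0 0>, <0 0 2>, <0 2 0>, <0 2 2>, <1 0 0>, <1 0 2>, <1 2 0>, <1 2 2>}
target <1 0 2> ∈ {PSO}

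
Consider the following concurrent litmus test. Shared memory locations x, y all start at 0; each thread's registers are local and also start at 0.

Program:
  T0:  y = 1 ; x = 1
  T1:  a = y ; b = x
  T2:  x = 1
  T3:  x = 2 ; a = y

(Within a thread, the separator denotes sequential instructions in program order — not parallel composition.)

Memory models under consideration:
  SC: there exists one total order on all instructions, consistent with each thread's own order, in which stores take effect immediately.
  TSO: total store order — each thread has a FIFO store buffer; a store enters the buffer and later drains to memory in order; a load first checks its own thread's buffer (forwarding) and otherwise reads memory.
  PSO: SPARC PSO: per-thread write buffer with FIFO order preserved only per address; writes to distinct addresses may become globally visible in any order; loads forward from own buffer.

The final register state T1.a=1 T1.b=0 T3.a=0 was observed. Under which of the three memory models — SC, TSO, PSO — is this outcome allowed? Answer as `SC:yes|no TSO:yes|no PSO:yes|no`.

SC:no TSO:yes PSO:yes

outcome vector order: (T1.a,T1.b,T3.a)
under SC → (0,0,0), (0,0,1), (0,1,0), (0,1,1), (0,2,0), (0,2,1), (1,0,1), (1,1,0), (1,1,1), (1,2,0), (1,2,1)
under TSO → (0,0,0), (0,0,1), (0,1,0), (0,1,1), (0,2,0), (0,2,1), (1,0,0), (1,0,1), (1,1,0), (1,1,1), (1,2,0), (1,2,1)
under PSO → (0,0,0), (0,0,1), (0,1,0), (0,1,1), (0,2,0), (0,2,1), (1,0,0), (1,0,1), (1,1,0), (1,1,1), (1,2,0), (1,2,1)
target (1,0,0) ∈ {TSO,PSO}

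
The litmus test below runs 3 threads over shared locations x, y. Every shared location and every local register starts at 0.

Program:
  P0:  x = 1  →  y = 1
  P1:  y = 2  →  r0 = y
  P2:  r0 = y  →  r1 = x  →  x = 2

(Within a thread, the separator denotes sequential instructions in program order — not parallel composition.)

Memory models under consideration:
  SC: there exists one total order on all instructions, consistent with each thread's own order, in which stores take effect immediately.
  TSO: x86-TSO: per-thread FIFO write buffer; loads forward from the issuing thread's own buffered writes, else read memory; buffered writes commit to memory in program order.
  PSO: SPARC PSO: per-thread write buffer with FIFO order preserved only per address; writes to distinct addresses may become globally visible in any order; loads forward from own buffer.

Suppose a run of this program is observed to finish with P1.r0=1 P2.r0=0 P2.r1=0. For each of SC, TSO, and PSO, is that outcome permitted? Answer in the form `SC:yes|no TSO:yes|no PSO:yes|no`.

outcome vector order: (P1.r0,P2.r0,P2.r1)
[SC] allowed = {1/0/0 1/0/1 1/1/1 1/2/0 1/2/1 2/0/0 2/0/1 2/1/1 2/2/0 2/2/1}
[TSO] allowed = {1/0/0 1/0/1 1/1/1 1/2/0 1/2/1 2/0/0 2/0/1 2/1/1 2/2/0 2/2/1}
[PSO] allowed = {1/0/0 1/0/1 1/1/0 1/1/1 1/2/0 1/2/1 2/0/0 2/0/1 2/1/0 2/1/1 2/2/0 2/2/1}
target 1/0/0 ∈ {SC,TSO,PSO}

SC:yes TSO:yes PSO:yes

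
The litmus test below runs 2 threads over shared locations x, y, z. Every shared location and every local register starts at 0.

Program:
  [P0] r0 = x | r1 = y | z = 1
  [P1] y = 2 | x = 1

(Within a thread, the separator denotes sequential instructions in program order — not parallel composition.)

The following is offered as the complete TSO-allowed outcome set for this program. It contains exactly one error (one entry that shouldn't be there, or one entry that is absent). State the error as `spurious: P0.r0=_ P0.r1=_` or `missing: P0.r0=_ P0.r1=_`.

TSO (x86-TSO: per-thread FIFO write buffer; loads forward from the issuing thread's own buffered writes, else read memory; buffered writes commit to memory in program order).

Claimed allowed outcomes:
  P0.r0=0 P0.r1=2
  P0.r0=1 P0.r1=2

missing: P0.r0=0 P0.r1=0

outcome vector order: (P0.r0,P0.r1)
TSO (3): 00, 02, 12
TSO∖claimed = {00}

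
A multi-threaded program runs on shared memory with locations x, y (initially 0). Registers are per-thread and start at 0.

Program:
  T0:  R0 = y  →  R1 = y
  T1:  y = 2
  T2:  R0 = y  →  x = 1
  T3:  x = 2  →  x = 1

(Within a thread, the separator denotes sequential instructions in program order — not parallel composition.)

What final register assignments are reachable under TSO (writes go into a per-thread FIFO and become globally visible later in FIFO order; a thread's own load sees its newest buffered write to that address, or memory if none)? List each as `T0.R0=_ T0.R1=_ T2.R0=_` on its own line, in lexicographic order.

T0.R0=0 T0.R1=0 T2.R0=0
T0.R0=0 T0.R1=0 T2.R0=2
T0.R0=0 T0.R1=2 T2.R0=0
T0.R0=0 T0.R1=2 T2.R0=2
T0.R0=2 T0.R1=2 T2.R0=0
T0.R0=2 T0.R1=2 T2.R0=2

outcome vector order: (T0.R0,T0.R1,T2.R0)
|TSO outcomes| = 6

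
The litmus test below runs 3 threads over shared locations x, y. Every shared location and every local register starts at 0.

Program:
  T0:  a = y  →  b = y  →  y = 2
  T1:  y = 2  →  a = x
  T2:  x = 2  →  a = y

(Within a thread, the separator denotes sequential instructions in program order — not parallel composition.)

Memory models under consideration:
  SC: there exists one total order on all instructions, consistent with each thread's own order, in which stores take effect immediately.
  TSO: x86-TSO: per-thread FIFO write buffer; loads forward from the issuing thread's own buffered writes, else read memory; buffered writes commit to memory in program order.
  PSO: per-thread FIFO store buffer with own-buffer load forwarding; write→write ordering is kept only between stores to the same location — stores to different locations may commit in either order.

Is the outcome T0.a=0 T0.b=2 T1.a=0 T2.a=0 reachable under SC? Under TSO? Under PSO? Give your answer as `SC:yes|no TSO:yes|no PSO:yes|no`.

SC:no TSO:yes PSO:yes

outcome vector order: (T0.a,T0.b,T1.a,T2.a)
SC: 9 outcomes — {0/0/0/2; 0/0/2/0; 0/0/2/2; 0/2/0/2; 0/2/2/0; 0/2/2/2; 2/2/0/2; 2/2/2/0; 2/2/2/2}
TSO: 12 outcomes — {0/0/0/0; 0/0/0/2; 0/0/2/0; 0/0/2/2; 0/2/0/0; 0/2/0/2; 0/2/2/0; 0/2/2/2; 2/2/0/0; 2/2/0/2; 2/2/2/0; 2/2/2/2}
PSO: 12 outcomes — {0/0/0/0; 0/0/0/2; 0/0/2/0; 0/0/2/2; 0/2/0/0; 0/2/0/2; 0/2/2/0; 0/2/2/2; 2/2/0/0; 2/2/0/2; 2/2/2/0; 2/2/2/2}
target 0/2/0/0 ∈ {TSO,PSO}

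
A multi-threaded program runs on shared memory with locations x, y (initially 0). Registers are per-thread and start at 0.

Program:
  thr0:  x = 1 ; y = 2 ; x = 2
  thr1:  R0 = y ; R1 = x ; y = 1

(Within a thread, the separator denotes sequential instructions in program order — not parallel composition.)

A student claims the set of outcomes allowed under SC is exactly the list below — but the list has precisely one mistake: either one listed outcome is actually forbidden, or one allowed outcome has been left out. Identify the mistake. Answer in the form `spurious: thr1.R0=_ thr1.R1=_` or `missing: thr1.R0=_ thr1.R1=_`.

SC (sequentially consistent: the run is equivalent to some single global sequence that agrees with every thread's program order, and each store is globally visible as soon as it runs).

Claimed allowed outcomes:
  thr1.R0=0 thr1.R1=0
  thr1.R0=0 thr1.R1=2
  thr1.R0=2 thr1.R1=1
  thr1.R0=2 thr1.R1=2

outcome vector order: (thr1.R0,thr1.R1)
SC (5): 00 01 02 21 22
SC∖claimed = {01}

missing: thr1.R0=0 thr1.R1=1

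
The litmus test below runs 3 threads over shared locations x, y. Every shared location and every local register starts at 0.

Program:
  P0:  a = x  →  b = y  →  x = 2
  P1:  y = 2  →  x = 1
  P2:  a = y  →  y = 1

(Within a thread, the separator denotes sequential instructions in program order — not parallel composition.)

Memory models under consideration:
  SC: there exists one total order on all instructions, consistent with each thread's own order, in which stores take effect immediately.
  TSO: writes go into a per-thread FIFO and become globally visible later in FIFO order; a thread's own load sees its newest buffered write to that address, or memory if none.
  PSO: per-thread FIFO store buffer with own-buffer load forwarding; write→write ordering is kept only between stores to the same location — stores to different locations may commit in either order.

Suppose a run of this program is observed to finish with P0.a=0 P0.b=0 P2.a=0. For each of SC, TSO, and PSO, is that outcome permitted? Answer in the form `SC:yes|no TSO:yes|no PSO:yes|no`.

outcome vector order: (P0.a,P0.b,P2.a)
SC: 10 outcomes — {000; 002; 010; 012; 020; 022; 110; 112; 120; 122}
TSO: 10 outcomes — {000; 002; 010; 012; 020; 022; 110; 112; 120; 122}
PSO: 12 outcomes — {000; 002; 010; 012; 020; 022; 100; 102; 110; 112; 120; 122}
target 000 ∈ {SC,TSO,PSO}

SC:yes TSO:yes PSO:yes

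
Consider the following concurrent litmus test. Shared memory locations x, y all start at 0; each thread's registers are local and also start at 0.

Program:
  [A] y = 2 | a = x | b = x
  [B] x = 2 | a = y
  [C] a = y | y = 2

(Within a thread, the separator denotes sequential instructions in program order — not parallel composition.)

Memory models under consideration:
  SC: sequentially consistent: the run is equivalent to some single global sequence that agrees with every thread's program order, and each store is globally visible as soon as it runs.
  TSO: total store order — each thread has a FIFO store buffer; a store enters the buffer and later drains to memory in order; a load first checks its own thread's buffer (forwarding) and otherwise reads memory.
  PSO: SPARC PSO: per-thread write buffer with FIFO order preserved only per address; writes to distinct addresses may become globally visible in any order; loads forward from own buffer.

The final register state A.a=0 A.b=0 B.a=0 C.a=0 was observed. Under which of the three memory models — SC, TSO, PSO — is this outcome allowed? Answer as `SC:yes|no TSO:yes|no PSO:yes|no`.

SC:no TSO:yes PSO:yes

outcome vector order: (A.a,A.b,B.a,C.a)
SC (8): <0 0 2 0>; <0 0 2 2>; <0 2 2 0>; <0 2 2 2>; <2 2 0 0>; <2 2 0 2>; <2 2 2 0>; <2 2 2 2>
TSO (12): <0 0 0 0>; <0 0 0 2>; <0 0 2 0>; <0 0 2 2>; <0 2 0 0>; <0 2 0 2>; <0 2 2 0>; <0 2 2 2>; <2 2 0 0>; <2 2 0 2>; <2 2 2 0>; <2 2 2 2>
PSO (12): <0 0 0 0>; <0 0 0 2>; <0 0 2 0>; <0 0 2 2>; <0 2 0 0>; <0 2 0 2>; <0 2 2 0>; <0 2 2 2>; <2 2 0 0>; <2 2 0 2>; <2 2 2 0>; <2 2 2 2>
target <0 0 0 0> ∈ {TSO,PSO}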